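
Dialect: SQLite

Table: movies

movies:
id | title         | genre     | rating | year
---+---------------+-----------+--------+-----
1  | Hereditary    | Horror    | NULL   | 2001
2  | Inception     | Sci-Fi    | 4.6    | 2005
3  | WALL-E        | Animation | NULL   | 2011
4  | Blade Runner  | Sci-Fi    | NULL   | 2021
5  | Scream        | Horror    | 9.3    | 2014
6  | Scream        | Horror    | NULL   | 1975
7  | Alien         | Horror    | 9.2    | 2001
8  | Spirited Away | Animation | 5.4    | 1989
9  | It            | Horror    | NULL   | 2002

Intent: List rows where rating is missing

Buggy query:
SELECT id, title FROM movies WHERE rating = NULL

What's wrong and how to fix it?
Bug: Comparing to NULL with '=' never matches; NULL = NULL is unknown, not true

Fix: Replace '= NULL' with 'IS NULL'

Corrected query:
SELECT id, title FROM movies WHERE rating IS NULL

Result:
id | title       
---+-------------
1  | Hereditary  
3  | WALL-E      
4  | Blade Runner
6  | Scream      
9  | It          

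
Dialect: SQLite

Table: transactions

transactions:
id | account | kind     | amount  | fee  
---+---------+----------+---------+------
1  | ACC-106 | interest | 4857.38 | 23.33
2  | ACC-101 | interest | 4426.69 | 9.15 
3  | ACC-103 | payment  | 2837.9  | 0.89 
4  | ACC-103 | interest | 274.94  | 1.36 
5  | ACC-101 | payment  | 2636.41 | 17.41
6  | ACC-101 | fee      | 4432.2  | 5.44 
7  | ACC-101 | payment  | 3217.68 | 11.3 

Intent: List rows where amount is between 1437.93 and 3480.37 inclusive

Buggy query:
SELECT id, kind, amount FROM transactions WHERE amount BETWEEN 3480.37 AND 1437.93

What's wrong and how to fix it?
Bug: BETWEEN expects the lower bound first; with 3480.37 AND 1437.93 the range is empty

Fix: Write BETWEEN 1437.93 AND 3480.37

Corrected query:
SELECT id, kind, amount FROM transactions WHERE amount BETWEEN 1437.93 AND 3480.37

Result:
id | kind    | amount 
---+---------+--------
3  | payment | 2837.9 
5  | payment | 2636.41
7  | payment | 3217.68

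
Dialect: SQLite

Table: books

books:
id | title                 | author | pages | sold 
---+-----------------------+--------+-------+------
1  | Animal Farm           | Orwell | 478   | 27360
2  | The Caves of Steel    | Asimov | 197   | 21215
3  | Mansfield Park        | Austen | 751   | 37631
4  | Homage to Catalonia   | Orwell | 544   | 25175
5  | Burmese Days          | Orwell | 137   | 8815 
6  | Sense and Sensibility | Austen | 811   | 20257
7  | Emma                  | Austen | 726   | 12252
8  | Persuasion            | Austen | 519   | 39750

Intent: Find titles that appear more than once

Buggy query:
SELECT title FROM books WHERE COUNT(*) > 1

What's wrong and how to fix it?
Bug: WHERE can't reference COUNT(*); aggregates are computed after WHERE

Fix: GROUP BY title, then filter groups with HAVING COUNT(*) > 1

Corrected query:
SELECT title FROM books GROUP BY title HAVING COUNT(*) > 1

Result:
(no rows)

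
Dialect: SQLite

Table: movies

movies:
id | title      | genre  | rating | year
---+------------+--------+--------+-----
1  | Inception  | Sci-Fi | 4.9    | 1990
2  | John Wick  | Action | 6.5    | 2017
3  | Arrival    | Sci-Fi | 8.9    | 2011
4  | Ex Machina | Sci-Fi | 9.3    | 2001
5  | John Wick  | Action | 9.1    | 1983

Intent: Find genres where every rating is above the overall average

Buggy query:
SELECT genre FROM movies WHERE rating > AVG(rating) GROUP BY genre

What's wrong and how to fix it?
Bug: AVG() is an aggregate; it can't sit directly in WHERE

Fix: Compute the overall average in a scalar subquery and compare each group's MIN against it in HAVING

Corrected query:
SELECT genre FROM movies GROUP BY genre HAVING MIN(rating) > (SELECT AVG(rating) FROM movies)

Result:
(no rows)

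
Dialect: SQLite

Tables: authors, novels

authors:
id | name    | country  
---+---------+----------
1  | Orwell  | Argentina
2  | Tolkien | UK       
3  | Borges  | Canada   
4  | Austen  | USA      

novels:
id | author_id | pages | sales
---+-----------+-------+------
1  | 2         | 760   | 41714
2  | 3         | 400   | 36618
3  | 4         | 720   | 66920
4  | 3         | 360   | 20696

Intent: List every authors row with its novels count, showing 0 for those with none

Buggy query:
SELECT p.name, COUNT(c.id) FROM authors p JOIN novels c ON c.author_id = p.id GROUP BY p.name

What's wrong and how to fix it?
Bug: An inner join excludes parents with zero children

Fix: Switch to LEFT JOIN to retain unmatched parent rows

Corrected query:
SELECT p.name, COUNT(c.id) FROM authors p LEFT JOIN novels c ON c.author_id = p.id GROUP BY p.name

Result:
name    | COUNT(c.id)
--------+------------
Austen  | 1          
Borges  | 2          
Orwell  | 0          
Tolkien | 1          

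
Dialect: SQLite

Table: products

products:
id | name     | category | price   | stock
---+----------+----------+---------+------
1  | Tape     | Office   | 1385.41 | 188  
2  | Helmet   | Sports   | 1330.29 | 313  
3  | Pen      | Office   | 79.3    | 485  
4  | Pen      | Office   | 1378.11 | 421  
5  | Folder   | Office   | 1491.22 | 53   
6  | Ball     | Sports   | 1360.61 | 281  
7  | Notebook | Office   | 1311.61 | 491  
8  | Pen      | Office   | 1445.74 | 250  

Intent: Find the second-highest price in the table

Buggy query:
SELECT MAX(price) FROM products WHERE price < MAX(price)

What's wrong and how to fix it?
Bug: The inner MAX is an aggregate inside WHERE, which is not allowed

Fix: Put the inner MAX in a scalar subquery

Corrected query:
SELECT MAX(price) FROM products WHERE price < (SELECT MAX(price) FROM products)

Result:
MAX(price)
----------
1445.74   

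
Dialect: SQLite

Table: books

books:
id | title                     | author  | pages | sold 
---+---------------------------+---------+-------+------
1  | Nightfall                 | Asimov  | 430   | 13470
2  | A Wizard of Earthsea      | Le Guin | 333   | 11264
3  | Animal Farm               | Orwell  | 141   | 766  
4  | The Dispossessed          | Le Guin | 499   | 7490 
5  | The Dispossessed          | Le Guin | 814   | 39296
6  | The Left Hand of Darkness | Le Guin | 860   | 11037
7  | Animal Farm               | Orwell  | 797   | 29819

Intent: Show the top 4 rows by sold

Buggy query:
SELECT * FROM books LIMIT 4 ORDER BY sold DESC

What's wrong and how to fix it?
Bug: ORDER BY cannot follow LIMIT; LIMIT is the final clause

Fix: Sort with ORDER BY, then apply LIMIT

Corrected query:
SELECT * FROM books ORDER BY sold DESC LIMIT 4

Result:
id | title                | author  | pages | sold 
---+----------------------+---------+-------+------
5  | The Dispossessed     | Le Guin | 814   | 39296
7  | Animal Farm          | Orwell  | 797   | 29819
1  | Nightfall            | Asimov  | 430   | 13470
2  | A Wizard of Earthsea | Le Guin | 333   | 11264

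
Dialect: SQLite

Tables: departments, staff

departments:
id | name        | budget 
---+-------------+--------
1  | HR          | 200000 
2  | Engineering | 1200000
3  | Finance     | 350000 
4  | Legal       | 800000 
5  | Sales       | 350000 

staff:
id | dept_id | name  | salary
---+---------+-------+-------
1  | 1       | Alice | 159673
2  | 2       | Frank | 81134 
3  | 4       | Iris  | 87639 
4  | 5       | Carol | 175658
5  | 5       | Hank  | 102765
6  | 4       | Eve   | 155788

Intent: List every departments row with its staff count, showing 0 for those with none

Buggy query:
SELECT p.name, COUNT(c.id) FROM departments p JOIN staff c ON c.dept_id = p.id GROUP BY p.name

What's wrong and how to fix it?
Bug: INNER JOIN drops departments rows that have no matching staff rows

Fix: Use LEFT JOIN so parents without children still appear (COUNT(c.id) gives 0)

Corrected query:
SELECT p.name, COUNT(c.id) FROM departments p LEFT JOIN staff c ON c.dept_id = p.id GROUP BY p.name

Result:
name        | COUNT(c.id)
------------+------------
Engineering | 1          
Finance     | 0          
HR          | 1          
Legal       | 2          
Sales       | 2          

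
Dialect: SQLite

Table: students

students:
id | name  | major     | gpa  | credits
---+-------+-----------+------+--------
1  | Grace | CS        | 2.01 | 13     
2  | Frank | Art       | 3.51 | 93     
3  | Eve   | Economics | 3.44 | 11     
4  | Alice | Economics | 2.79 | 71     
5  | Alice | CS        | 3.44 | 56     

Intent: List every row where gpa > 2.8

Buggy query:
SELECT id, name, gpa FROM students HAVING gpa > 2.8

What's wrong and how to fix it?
Bug: This is a non-aggregate query (no GROUP BY, no aggregates), so in SQLite the HAVING clause is invalid here; a row-level condition belongs in WHERE

Fix: Use WHERE for row-level filtering

Corrected query:
SELECT id, name, gpa FROM students WHERE gpa > 2.8

Result:
id | name  | gpa 
---+-------+-----
2  | Frank | 3.51
3  | Eve   | 3.44
5  | Alice | 3.44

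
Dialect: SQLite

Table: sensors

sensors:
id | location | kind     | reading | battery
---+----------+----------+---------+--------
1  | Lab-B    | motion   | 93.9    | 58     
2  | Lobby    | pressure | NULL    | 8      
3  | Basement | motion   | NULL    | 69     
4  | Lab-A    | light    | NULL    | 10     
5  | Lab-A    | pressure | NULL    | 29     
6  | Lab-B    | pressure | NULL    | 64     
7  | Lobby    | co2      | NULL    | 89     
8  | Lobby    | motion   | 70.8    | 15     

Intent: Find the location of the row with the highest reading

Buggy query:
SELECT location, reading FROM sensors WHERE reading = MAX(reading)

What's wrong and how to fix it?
Bug: MAX(reading) is an aggregate and cannot be used directly in WHERE

Fix: Wrap MAX in a scalar subquery so WHERE compares against a single value

Corrected query:
SELECT location, reading FROM sensors WHERE reading = (SELECT MAX(reading) FROM sensors)

Result:
location | reading
---------+--------
Lab-B    | 93.9   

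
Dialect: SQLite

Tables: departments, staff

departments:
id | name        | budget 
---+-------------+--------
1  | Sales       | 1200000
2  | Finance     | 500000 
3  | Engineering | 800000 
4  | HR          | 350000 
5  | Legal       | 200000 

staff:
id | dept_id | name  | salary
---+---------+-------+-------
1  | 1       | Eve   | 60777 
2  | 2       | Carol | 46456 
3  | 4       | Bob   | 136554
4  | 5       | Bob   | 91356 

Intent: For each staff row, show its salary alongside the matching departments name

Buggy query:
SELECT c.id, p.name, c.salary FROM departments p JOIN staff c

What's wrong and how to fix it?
Bug: JOIN with no ON clause produces a cartesian product; every staff row pairs with every departments row

Fix: Specify the join condition linking the foreign key to the parent id

Corrected query:
SELECT c.id, p.name, c.salary FROM departments p JOIN staff c ON c.dept_id = p.id

Result:
id | name    | salary
---+---------+-------
1  | Sales   | 60777 
2  | Finance | 46456 
3  | HR      | 136554
4  | Legal   | 91356 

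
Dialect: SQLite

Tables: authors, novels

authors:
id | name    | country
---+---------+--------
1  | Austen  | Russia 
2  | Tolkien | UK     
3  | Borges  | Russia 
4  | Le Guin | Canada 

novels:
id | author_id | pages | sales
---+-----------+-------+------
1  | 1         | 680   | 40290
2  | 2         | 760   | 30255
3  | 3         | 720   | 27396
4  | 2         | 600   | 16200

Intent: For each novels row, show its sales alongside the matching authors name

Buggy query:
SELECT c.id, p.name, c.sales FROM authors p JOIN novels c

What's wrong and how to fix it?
Bug: Missing join condition: each novels row is matched to all authors rows instead of just its own

Fix: Specify the join condition linking the foreign key to the parent id

Corrected query:
SELECT c.id, p.name, c.sales FROM authors p JOIN novels c ON c.author_id = p.id

Result:
id | name    | sales
---+---------+------
1  | Austen  | 40290
2  | Tolkien | 30255
3  | Borges  | 27396
4  | Tolkien | 16200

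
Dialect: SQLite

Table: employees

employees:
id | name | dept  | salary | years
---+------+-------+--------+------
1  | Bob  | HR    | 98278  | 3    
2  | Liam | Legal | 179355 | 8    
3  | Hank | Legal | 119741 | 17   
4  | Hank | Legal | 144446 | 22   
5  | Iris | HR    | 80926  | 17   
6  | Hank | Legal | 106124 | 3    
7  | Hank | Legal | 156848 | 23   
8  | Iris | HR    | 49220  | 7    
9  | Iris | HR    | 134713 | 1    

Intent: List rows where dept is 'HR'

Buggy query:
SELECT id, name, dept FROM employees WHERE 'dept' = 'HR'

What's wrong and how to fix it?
Bug: 'dept' in single quotes is a string literal, not the column; the comparison is literal-vs-literal and never true

Fix: Remove the quotes around the column name (or use double quotes for an identifier)

Corrected query:
SELECT id, name, dept FROM employees WHERE dept = 'HR'

Result:
id | name | dept
---+------+-----
1  | Bob  | HR  
5  | Iris | HR  
8  | Iris | HR  
9  | Iris | HR  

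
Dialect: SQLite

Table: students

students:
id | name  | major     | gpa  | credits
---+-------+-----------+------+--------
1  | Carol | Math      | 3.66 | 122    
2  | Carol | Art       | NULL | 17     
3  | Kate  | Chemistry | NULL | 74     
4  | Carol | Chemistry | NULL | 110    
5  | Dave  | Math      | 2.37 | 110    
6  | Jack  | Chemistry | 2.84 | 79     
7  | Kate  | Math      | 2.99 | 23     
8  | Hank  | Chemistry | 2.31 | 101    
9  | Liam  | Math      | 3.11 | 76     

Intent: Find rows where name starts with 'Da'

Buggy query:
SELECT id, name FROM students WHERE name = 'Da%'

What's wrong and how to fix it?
Bug: Wildcards only work with LIKE; '=' treats '%' as a literal character

Fix: Replace '=' with LIKE so 'Da%' is treated as a pattern

Corrected query:
SELECT id, name FROM students WHERE name LIKE 'Da%'

Result:
id | name
---+-----
5  | Dave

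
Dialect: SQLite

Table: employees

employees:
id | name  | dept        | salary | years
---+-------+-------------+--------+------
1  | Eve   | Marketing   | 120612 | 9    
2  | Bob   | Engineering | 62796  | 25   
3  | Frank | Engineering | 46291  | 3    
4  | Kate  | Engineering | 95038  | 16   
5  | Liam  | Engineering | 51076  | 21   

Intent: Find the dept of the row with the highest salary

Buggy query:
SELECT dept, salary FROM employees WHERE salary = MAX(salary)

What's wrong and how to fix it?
Bug: MAX(salary) is an aggregate and cannot be used directly in WHERE

Fix: Use a subquery: WHERE salary = (SELECT MAX(salary) FROM employees)

Corrected query:
SELECT dept, salary FROM employees WHERE salary = (SELECT MAX(salary) FROM employees)

Result:
dept      | salary
----------+-------
Marketing | 120612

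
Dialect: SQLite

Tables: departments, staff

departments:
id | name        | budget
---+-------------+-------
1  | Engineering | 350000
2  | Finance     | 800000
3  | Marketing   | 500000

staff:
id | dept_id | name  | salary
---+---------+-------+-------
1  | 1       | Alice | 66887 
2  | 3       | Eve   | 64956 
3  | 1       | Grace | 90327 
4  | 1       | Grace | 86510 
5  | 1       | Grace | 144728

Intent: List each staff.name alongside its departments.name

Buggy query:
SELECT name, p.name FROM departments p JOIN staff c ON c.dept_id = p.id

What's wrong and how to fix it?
Bug: 'name' exists in both joined tables, so the database can't tell which one is meant

Fix: Prefix ambiguous columns with the table alias

Corrected query:
SELECT c.name, p.name FROM departments p JOIN staff c ON c.dept_id = p.id

Result:
name  | name       
------+------------
Alice | Engineering
Eve   | Marketing  
Grace | Engineering
Grace | Engineering
Grace | Engineering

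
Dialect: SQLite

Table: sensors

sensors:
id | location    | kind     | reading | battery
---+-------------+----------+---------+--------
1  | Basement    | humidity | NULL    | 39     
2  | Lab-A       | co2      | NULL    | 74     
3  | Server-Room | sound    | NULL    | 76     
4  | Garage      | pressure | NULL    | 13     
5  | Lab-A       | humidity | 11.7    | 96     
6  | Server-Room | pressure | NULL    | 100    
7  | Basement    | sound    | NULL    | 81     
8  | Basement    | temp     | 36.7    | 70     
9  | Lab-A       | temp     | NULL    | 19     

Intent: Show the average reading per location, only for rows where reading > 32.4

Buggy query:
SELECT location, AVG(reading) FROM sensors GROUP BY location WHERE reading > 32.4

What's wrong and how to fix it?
Bug: Row-level WHERE must come before GROUP BY in the clause order

Fix: Move the WHERE clause before GROUP BY

Corrected query:
SELECT location, AVG(reading) FROM sensors WHERE reading > 32.4 GROUP BY location

Result:
location | AVG(reading)
---------+-------------
Basement | 36.7        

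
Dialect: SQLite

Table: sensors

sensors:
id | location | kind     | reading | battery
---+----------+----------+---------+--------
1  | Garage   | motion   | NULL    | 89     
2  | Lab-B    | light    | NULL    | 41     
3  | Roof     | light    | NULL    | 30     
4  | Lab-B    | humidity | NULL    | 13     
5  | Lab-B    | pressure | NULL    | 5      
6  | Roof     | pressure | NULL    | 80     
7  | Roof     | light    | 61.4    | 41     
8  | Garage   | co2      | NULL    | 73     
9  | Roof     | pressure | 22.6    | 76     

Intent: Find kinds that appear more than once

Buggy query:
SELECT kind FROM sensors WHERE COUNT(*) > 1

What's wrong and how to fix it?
Bug: WHERE can't reference COUNT(*); aggregates are computed after WHERE

Fix: Group first, then use HAVING for the count condition

Corrected query:
SELECT kind FROM sensors GROUP BY kind HAVING COUNT(*) > 1

Result:
kind    
--------
light   
pressure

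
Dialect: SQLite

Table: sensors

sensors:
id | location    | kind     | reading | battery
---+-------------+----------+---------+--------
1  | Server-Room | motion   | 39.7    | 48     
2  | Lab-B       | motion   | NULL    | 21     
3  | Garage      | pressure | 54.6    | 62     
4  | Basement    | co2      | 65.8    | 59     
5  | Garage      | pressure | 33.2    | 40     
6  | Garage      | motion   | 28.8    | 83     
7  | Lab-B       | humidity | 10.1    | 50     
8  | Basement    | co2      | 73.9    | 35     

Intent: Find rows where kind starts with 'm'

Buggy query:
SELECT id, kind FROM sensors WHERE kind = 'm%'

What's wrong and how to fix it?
Bug: '=' compares the literal string including the % character; pattern matching needs LIKE

Fix: Use LIKE for wildcard pattern matching

Corrected query:
SELECT id, kind FROM sensors WHERE kind LIKE 'm%'

Result:
id | kind  
---+-------
1  | motion
2  | motion
6  | motion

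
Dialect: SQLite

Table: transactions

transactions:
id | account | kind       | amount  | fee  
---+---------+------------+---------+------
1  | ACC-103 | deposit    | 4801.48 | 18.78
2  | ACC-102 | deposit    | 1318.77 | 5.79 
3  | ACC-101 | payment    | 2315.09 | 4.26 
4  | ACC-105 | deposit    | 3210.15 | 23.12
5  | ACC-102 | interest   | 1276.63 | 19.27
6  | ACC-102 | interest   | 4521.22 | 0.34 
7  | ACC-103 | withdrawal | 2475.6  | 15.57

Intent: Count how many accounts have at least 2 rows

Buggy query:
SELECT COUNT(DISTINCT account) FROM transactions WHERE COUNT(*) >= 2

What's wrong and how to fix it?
Bug: COUNT(*) cannot appear in WHERE; the per-group count doesn't exist yet

Fix: Use a subquery that GROUPs and filters with HAVING, then count its rows

Corrected query:
SELECT COUNT(*) FROM (SELECT account FROM transactions GROUP BY account HAVING COUNT(*) >= 2)

Result:
COUNT(*)
--------
2       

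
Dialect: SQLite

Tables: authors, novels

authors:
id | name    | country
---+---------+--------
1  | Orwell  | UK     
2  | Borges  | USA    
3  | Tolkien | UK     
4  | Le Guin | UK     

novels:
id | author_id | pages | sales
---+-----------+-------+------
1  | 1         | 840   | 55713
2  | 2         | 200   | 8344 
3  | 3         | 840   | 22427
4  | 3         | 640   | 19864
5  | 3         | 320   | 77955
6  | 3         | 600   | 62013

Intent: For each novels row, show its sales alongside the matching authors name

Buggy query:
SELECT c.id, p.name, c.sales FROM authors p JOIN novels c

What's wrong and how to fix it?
Bug: JOIN with no ON clause produces a cartesian product; every novels row pairs with every authors row

Fix: Specify the join condition linking the foreign key to the parent id

Corrected query:
SELECT c.id, p.name, c.sales FROM authors p JOIN novels c ON c.author_id = p.id

Result:
id | name    | sales
---+---------+------
1  | Orwell  | 55713
2  | Borges  | 8344 
3  | Tolkien | 22427
4  | Tolkien | 19864
5  | Tolkien | 77955
6  | Tolkien | 62013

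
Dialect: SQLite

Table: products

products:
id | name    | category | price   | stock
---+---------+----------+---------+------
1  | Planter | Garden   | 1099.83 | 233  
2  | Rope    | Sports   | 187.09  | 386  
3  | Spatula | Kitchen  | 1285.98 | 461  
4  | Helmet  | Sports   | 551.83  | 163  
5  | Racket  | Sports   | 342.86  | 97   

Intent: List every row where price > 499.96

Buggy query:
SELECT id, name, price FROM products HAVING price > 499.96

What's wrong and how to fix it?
Bug: This is a non-aggregate query (no GROUP BY, no aggregates), so in SQLite the HAVING clause is invalid here; a row-level condition belongs in WHERE

Fix: Replace HAVING with WHERE since the condition applies to individual rows

Corrected query:
SELECT id, name, price FROM products WHERE price > 499.96

Result:
id | name    | price  
---+---------+--------
1  | Planter | 1099.83
3  | Spatula | 1285.98
4  | Helmet  | 551.83 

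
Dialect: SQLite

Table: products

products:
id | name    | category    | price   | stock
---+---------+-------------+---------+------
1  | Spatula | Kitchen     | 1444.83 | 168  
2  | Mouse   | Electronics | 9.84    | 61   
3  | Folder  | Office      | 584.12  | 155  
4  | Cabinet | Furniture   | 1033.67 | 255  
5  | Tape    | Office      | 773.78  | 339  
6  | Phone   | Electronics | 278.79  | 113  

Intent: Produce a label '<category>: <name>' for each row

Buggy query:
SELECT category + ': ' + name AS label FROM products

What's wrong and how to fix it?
Bug: SQLite uses || for string concatenation; + coerces text to numbers (yielding 0)

Fix: Replace + with || to concatenate text

Corrected query:
SELECT category || ': ' || name AS label FROM products

Result:
label             
------------------
Kitchen: Spatula  
Electronics: Mouse
Office: Folder    
Furniture: Cabinet
Office: Tape      
Electronics: Phone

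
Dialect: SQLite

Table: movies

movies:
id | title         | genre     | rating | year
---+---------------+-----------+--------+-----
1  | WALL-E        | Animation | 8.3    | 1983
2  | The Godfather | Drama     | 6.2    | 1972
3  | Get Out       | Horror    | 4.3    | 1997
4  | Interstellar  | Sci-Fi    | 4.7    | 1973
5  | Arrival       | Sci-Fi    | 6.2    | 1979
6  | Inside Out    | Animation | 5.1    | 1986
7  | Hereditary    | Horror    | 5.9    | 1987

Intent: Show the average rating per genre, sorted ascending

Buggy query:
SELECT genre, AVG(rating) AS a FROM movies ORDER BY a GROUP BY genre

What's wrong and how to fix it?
Bug: ORDER BY appears before GROUP BY; SQL clause order requires GROUP BY first

Fix: Reorder: SELECT … FROM … GROUP BY … ORDER BY …

Corrected query:
SELECT genre, AVG(rating) AS a FROM movies GROUP BY genre ORDER BY a

Result:
genre     | a   
----------+-----
Horror    | 5.1 
Sci-Fi    | 5.45
Drama     | 6.2 
Animation | 6.7 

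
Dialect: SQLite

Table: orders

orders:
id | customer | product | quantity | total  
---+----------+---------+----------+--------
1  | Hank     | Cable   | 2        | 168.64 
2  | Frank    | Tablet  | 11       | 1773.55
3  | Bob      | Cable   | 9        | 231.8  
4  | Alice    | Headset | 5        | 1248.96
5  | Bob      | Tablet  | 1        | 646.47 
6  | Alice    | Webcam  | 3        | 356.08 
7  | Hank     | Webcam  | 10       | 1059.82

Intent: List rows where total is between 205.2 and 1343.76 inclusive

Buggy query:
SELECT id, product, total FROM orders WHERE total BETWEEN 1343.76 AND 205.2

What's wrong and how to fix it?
Bug: The bounds are reversed; BETWEEN a AND b requires a <= b to match anything

Fix: Swap the bounds so the smaller value comes first

Corrected query:
SELECT id, product, total FROM orders WHERE total BETWEEN 205.2 AND 1343.76

Result:
id | product | total  
---+---------+--------
3  | Cable   | 231.8  
4  | Headset | 1248.96
5  | Tablet  | 646.47 
6  | Webcam  | 356.08 
7  | Webcam  | 1059.82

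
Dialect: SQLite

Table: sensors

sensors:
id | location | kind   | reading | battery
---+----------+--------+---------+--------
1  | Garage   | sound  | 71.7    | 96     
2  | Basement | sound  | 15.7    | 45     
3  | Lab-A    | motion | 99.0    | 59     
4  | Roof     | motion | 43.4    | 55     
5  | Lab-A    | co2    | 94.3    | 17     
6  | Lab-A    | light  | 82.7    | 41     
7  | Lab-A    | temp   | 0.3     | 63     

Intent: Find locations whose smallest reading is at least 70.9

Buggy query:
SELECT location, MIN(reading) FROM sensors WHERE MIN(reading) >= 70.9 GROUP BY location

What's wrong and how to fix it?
Bug: MIN() in WHERE is a misuse of aggregate

Fix: Replace WHERE with HAVING after the GROUP BY

Corrected query:
SELECT location, MIN(reading) FROM sensors GROUP BY location HAVING MIN(reading) >= 70.9

Result:
location | MIN(reading)
---------+-------------
Garage   | 71.7        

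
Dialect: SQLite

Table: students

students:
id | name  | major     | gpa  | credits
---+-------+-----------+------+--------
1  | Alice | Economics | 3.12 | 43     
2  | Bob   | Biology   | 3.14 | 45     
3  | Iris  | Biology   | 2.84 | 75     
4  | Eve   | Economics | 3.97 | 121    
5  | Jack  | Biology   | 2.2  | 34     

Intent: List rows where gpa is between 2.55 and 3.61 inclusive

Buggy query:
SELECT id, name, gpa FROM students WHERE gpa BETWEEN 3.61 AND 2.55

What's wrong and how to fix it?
Bug: BETWEEN expects the lower bound first; with 3.61 AND 2.55 the range is empty

Fix: Swap the bounds so the smaller value comes first

Corrected query:
SELECT id, name, gpa FROM students WHERE gpa BETWEEN 2.55 AND 3.61

Result:
id | name  | gpa 
---+-------+-----
1  | Alice | 3.12
2  | Bob   | 3.14
3  | Iris  | 2.84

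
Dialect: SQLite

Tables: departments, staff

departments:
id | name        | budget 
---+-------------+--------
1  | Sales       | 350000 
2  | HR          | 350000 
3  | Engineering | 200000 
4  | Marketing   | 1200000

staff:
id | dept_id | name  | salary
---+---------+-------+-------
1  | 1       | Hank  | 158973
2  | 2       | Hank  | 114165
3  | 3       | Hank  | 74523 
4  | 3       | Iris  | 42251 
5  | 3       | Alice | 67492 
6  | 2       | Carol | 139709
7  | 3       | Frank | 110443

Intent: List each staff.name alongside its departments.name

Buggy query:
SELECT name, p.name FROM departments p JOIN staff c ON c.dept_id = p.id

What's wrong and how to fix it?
Bug: 'name' exists in both joined tables, so the database can't tell which one is meant

Fix: Qualify the column with its table alias (c.name)

Corrected query:
SELECT c.name, p.name FROM departments p JOIN staff c ON c.dept_id = p.id

Result:
name  | name       
------+------------
Hank  | Sales      
Hank  | HR         
Hank  | Engineering
Iris  | Engineering
Alice | Engineering
Carol | HR         
Frank | Engineering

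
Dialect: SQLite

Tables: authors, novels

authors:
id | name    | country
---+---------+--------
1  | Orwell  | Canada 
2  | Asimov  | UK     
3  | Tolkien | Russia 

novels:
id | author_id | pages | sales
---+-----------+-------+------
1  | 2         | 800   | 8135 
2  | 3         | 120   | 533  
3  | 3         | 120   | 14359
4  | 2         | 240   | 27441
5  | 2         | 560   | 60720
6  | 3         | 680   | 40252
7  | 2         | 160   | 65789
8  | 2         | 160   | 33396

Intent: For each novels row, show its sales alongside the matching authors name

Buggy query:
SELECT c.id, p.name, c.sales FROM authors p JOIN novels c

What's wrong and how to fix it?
Bug: Missing join condition: each novels row is matched to all authors rows instead of just its own

Fix: Add ON c.author_id = p.id to the JOIN

Corrected query:
SELECT c.id, p.name, c.sales FROM authors p JOIN novels c ON c.author_id = p.id

Result:
id | name    | sales
---+---------+------
1  | Asimov  | 8135 
2  | Tolkien | 533  
3  | Tolkien | 14359
4  | Asimov  | 27441
5  | Asimov  | 60720
6  | Tolkien | 40252
7  | Asimov  | 65789
8  | Asimov  | 33396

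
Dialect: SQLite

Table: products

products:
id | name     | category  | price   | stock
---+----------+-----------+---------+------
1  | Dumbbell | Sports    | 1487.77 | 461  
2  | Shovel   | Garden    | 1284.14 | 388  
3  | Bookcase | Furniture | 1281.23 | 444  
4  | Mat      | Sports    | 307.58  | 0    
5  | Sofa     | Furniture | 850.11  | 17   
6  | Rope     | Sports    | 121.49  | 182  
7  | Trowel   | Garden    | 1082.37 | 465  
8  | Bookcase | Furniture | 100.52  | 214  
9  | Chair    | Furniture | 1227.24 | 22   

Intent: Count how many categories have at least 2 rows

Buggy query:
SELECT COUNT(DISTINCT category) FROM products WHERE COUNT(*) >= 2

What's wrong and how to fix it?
Bug: COUNT(*) cannot appear in WHERE; the per-group count doesn't exist yet

Fix: Use a subquery that GROUPs and filters with HAVING, then count its rows

Corrected query:
SELECT COUNT(*) FROM (SELECT category FROM products GROUP BY category HAVING COUNT(*) >= 2)

Result:
COUNT(*)
--------
3       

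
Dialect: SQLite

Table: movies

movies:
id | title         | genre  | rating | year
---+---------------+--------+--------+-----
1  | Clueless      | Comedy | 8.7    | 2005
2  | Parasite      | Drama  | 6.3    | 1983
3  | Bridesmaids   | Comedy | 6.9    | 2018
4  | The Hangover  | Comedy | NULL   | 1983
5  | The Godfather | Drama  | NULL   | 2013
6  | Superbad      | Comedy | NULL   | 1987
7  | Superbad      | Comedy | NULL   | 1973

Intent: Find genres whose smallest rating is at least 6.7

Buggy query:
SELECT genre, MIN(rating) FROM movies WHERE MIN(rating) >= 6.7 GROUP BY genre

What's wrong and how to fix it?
Bug: Aggregates like MIN are computed per group after WHERE runs

Fix: Replace WHERE with HAVING after the GROUP BY

Corrected query:
SELECT genre, MIN(rating) FROM movies GROUP BY genre HAVING MIN(rating) >= 6.7

Result:
genre  | MIN(rating)
-------+------------
Comedy | 6.9        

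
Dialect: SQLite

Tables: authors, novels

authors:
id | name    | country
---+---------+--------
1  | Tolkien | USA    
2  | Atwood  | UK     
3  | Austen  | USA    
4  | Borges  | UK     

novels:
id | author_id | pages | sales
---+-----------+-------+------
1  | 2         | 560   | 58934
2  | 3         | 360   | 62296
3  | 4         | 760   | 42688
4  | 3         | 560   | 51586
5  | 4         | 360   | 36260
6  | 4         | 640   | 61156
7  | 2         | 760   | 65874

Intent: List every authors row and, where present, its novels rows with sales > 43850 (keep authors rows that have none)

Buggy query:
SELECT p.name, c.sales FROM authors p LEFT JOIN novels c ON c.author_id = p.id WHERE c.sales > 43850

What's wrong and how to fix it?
Bug: Filtering c.sales in WHERE discards the NULL rows produced by LEFT JOIN, turning it into an inner join

Fix: Move the right-table condition into the ON clause so unmatched parents are kept

Corrected query:
SELECT p.name, c.sales FROM authors p LEFT JOIN novels c ON c.author_id = p.id AND c.sales > 43850

Result:
name    | sales
--------+------
Tolkien | NULL 
Atwood  | 58934
Atwood  | 65874
Austen  | 51586
Austen  | 62296
Borges  | 61156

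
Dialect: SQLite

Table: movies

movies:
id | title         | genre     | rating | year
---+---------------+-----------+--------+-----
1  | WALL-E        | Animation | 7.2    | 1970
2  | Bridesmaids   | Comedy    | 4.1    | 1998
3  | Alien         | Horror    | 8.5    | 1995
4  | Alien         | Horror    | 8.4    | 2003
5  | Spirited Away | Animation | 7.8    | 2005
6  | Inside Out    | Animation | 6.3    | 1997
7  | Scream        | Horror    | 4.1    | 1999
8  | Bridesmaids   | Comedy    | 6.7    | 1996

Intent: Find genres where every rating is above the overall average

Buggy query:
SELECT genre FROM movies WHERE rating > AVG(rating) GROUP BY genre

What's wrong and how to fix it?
Bug: AVG() is an aggregate; it can't sit directly in WHERE

Fix: Use a subquery for AVG and a HAVING MIN(...) filter so the condition holds for every row in the group

Corrected query:
SELECT genre FROM movies GROUP BY genre HAVING MIN(rating) > (SELECT AVG(rating) FROM movies)

Result:
(no rows)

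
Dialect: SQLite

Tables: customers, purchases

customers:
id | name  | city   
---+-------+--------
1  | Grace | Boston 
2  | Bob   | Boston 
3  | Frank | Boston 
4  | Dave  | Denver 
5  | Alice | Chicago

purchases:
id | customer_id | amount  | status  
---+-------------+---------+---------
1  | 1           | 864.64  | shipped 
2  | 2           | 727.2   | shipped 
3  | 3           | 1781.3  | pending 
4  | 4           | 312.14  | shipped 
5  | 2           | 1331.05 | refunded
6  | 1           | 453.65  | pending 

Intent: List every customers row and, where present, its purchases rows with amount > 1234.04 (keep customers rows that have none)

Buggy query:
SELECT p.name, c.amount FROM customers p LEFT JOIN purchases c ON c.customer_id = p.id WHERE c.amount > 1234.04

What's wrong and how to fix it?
Bug: Filtering c.amount in WHERE discards the NULL rows produced by LEFT JOIN, turning it into an inner join

Fix: Put 'c.amount > 1234.04' in the JOIN's ON clause instead of WHERE

Corrected query:
SELECT p.name, c.amount FROM customers p LEFT JOIN purchases c ON c.customer_id = p.id AND c.amount > 1234.04

Result:
name  | amount 
------+--------
Grace | NULL   
Bob   | 1331.05
Frank | 1781.3 
Dave  | NULL   
Alice | NULL   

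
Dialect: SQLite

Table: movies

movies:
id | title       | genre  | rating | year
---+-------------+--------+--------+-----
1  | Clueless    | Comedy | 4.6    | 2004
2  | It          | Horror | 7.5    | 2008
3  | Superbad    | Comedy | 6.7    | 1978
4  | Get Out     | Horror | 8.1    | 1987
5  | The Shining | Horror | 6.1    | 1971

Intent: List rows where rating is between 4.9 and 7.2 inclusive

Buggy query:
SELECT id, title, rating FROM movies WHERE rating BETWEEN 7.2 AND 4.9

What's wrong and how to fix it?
Bug: BETWEEN expects the lower bound first; with 7.2 AND 4.9 the range is empty

Fix: Swap the bounds so the smaller value comes first

Corrected query:
SELECT id, title, rating FROM movies WHERE rating BETWEEN 4.9 AND 7.2

Result:
id | title       | rating
---+-------------+-------
3  | Superbad    | 6.7   
5  | The Shining | 6.1   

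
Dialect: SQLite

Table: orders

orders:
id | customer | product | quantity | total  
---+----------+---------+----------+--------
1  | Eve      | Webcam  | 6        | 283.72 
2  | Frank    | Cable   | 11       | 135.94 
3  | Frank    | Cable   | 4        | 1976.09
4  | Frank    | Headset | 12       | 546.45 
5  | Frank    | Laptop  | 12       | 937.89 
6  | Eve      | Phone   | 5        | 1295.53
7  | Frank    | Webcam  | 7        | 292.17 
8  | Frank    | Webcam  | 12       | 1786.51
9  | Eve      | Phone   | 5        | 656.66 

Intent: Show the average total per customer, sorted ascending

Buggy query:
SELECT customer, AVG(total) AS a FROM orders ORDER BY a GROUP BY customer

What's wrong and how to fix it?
Bug: GROUP BY must precede ORDER BY

Fix: Reorder: SELECT … FROM … GROUP BY … ORDER BY …

Corrected query:
SELECT customer, AVG(total) AS a FROM orders GROUP BY customer ORDER BY a

Result:
customer | a         
---------+-----------
Eve      | 745.303333
Frank    | 945.841667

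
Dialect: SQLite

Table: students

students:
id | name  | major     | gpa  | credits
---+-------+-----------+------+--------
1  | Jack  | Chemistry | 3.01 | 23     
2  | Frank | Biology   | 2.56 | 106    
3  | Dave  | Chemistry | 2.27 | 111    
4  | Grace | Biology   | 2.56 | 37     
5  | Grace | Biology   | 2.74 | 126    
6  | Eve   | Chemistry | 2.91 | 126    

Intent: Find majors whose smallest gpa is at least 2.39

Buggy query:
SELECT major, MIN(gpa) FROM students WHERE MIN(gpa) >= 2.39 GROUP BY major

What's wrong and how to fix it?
Bug: MIN() in WHERE is a misuse of aggregate

Fix: Use HAVING for the per-group MIN condition

Corrected query:
SELECT major, MIN(gpa) FROM students GROUP BY major HAVING MIN(gpa) >= 2.39

Result:
major   | MIN(gpa)
--------+---------
Biology | 2.56    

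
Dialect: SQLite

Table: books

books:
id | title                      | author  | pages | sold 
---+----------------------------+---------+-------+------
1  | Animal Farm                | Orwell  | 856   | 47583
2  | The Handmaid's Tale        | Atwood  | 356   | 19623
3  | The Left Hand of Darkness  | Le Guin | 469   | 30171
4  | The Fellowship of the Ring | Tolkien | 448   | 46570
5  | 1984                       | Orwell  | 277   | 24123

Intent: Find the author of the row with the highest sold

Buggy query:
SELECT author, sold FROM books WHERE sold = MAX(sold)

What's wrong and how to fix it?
Bug: WHERE is evaluated per row; an aggregate over the whole table isn't defined there

Fix: Use a subquery: WHERE sold = (SELECT MAX(sold) FROM books)

Corrected query:
SELECT author, sold FROM books WHERE sold = (SELECT MAX(sold) FROM books)

Result:
author | sold 
-------+------
Orwell | 47583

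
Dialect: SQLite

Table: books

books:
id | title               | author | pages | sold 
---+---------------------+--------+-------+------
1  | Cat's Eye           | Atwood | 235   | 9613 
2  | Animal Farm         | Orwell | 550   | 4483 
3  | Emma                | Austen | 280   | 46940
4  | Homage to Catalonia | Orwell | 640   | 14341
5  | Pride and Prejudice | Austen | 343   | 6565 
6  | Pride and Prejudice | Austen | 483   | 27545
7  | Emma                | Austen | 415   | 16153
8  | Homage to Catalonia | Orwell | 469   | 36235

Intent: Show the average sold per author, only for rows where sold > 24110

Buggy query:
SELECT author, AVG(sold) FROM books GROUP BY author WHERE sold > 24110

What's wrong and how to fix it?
Bug: WHERE cannot follow GROUP BY

Fix: Move the WHERE clause before GROUP BY

Corrected query:
SELECT author, AVG(sold) FROM books WHERE sold > 24110 GROUP BY author

Result:
author | AVG(sold)
-------+----------
Austen | 37242.5  
Orwell | 36235    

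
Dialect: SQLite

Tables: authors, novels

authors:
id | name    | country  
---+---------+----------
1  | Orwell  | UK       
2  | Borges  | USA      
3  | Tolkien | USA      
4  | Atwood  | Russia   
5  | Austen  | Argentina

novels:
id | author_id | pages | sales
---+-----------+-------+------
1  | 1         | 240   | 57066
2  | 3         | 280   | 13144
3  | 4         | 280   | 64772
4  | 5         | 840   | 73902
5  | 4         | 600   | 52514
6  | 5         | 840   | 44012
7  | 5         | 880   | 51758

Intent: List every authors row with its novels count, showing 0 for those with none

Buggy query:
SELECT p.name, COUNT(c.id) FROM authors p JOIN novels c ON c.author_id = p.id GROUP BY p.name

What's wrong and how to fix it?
Bug: INNER JOIN drops authors rows that have no matching novels rows

Fix: Use LEFT JOIN so parents without children still appear (COUNT(c.id) gives 0)

Corrected query:
SELECT p.name, COUNT(c.id) FROM authors p LEFT JOIN novels c ON c.author_id = p.id GROUP BY p.name

Result:
name    | COUNT(c.id)
--------+------------
Atwood  | 2          
Austen  | 3          
Borges  | 0          
Orwell  | 1          
Tolkien | 1          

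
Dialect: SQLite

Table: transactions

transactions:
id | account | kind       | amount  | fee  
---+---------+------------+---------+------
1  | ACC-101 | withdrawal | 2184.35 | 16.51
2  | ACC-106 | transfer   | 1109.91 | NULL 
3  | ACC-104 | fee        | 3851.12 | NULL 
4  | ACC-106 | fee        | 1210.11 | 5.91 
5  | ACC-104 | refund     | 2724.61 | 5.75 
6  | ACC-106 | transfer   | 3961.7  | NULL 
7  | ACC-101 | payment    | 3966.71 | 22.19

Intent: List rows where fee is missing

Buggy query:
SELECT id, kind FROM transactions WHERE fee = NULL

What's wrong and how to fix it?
Bug: Comparing to NULL with '=' never matches; NULL = NULL is unknown, not true

Fix: Replace '= NULL' with 'IS NULL'

Corrected query:
SELECT id, kind FROM transactions WHERE fee IS NULL

Result:
id | kind    
---+---------
2  | transfer
3  | fee     
6  | transfer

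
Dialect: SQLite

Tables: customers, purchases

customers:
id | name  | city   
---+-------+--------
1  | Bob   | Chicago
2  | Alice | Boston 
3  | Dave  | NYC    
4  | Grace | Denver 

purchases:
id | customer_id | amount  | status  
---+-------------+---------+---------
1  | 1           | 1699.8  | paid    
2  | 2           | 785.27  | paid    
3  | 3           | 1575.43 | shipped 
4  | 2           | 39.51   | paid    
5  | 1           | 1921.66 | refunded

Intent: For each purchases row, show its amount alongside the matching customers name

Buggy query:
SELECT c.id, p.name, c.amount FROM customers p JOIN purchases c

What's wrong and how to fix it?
Bug: JOIN with no ON clause produces a cartesian product; every purchases row pairs with every customers row

Fix: Add ON c.customer_id = p.id to the JOIN

Corrected query:
SELECT c.id, p.name, c.amount FROM customers p JOIN purchases c ON c.customer_id = p.id

Result:
id | name  | amount 
---+-------+--------
1  | Bob   | 1699.8 
2  | Alice | 785.27 
3  | Dave  | 1575.43
4  | Alice | 39.51  
5  | Bob   | 1921.66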